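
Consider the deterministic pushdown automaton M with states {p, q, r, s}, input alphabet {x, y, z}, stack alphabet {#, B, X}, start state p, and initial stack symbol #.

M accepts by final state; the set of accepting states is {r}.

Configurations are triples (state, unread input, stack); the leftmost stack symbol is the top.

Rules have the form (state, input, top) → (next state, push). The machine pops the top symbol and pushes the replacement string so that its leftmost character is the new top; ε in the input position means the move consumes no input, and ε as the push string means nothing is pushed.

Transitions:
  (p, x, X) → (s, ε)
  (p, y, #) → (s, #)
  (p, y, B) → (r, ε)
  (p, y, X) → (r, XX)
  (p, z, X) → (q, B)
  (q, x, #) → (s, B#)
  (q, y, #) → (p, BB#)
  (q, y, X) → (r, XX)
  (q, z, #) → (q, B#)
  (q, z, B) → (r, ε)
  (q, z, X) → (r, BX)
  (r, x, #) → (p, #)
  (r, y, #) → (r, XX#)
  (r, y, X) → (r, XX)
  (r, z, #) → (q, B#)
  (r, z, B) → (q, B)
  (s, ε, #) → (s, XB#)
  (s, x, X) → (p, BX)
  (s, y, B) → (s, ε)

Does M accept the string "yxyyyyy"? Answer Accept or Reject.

Accept

(p, yxyyyyy, #)
  read y, top #: go to s, push # → (s, xyyyyy, #)
  ε-move, top #: go to s, push XB# → (s, xyyyyy, XB#)
  read x, top X: go to p, push BX → (p, yyyyy, BXB#)
  read y, top B: go to r, push ε → (r, yyyy, XB#)
  read y, top X: go to r, push XX → (r, yyy, XXB#)
  read y, top X: go to r, push XX → (r, yy, XXXB#)
  read y, top X: go to r, push XX → (r, y, XXXXB#)
  read y, top X: go to r, push XX → (r, ε, XXXXXB#)
All input consumed; state r ∈ F.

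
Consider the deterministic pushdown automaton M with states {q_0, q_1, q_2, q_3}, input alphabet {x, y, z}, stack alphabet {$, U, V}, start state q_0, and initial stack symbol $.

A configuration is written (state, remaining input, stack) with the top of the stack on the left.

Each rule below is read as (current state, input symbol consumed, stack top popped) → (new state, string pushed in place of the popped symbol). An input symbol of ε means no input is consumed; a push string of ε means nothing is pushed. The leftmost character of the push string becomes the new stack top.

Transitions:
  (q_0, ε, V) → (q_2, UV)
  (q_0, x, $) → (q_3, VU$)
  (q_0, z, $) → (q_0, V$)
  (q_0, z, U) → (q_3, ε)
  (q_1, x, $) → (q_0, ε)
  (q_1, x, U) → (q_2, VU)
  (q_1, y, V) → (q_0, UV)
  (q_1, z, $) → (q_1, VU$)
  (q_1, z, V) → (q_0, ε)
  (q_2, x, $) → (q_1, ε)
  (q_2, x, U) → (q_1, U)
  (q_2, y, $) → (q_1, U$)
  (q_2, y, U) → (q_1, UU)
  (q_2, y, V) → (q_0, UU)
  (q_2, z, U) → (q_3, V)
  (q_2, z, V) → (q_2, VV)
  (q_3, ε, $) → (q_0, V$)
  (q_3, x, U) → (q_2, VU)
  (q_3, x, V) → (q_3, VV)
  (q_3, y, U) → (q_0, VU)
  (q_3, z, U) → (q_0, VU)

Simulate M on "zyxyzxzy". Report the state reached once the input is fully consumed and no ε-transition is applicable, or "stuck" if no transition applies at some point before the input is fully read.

q_0

(q_0, zyxyzxzy, $) ⊢ (q_0, yxyzxzy, V$) ⊢ (q_2, yxyzxzy, UV$) ⊢ (q_1, xyzxzy, UUV$) ⊢ (q_2, yzxzy, VUUV$) ⊢ (q_0, zxzy, UUUUV$) ⊢ (q_3, xzy, UUUV$) ⊢ (q_2, zy, VUUUV$) ⊢ (q_2, y, VVUUUV$) ⊢ (q_0, ε, UUVUUUV$)
All input consumed; M is in state q_0.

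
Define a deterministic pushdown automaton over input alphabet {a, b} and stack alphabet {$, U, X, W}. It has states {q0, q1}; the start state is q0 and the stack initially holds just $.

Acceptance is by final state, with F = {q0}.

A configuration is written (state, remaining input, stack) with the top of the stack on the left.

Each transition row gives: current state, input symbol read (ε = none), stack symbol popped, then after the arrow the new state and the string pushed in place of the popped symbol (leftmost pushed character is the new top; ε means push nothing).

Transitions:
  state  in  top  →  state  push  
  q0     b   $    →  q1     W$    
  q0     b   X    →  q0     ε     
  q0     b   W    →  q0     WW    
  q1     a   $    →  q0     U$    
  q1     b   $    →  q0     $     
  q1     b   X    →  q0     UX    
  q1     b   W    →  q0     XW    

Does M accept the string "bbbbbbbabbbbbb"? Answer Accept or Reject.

(q0, bbbbbbbabbbbbb, $) ⊢ (q1, bbbbbbabbbbbb, W$) ⊢ (q0, bbbbbabbbbbb, XW$) ⊢ (q0, bbbbabbbbbb, W$) ⊢ (q0, bbbabbbbbb, WW$) ⊢ (q0, bbabbbbbb, WWW$) ⊢ (q0, babbbbbb, WWWW$) ⊢ (q0, abbbbbb, WWWWW$)
No transition applies at (q0, abbbbbb, WWWWW$); input not fully consumed.

Reject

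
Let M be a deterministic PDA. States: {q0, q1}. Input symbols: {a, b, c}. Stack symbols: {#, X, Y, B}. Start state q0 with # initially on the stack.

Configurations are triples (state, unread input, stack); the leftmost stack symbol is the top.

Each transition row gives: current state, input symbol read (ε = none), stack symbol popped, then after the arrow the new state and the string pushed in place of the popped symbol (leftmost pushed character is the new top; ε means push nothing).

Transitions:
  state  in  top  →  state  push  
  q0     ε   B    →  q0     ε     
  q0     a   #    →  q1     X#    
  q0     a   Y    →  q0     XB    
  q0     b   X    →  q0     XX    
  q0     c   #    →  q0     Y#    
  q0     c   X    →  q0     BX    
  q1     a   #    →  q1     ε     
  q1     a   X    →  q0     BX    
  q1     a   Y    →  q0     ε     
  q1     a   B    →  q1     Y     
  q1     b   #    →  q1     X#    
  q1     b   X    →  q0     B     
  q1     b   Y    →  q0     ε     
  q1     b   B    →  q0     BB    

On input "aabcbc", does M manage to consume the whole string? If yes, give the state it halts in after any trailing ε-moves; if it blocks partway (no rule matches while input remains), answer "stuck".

(q0, aabcbc, #) ⊢ (q1, abcbc, X#) ⊢ (q0, bcbc, BX#) ⊢ (q0, bcbc, X#) ⊢ (q0, cbc, XX#) ⊢ (q0, bc, BXX#) ⊢ (q0, bc, XX#) ⊢ (q0, c, XXX#) ⊢ (q0, ε, BXXX#) ⊢ (q0, ε, XXX#)
All input consumed; M is in state q0.

q0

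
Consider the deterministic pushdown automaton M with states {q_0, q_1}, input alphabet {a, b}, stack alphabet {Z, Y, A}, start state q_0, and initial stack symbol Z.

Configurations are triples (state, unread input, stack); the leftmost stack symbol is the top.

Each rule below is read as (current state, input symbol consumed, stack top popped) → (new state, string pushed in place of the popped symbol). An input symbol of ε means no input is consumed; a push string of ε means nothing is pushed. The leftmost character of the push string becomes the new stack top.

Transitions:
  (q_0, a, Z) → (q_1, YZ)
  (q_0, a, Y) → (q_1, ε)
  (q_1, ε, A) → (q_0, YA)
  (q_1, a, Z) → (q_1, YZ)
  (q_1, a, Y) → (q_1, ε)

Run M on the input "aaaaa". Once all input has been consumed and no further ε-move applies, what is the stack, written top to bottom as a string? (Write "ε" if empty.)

YZ

(q_0, aaaaa, Z)
  read a, top Z: go to q_1, push YZ → (q_1, aaaa, YZ)
  read a, top Y: go to q_1, push ε → (q_1, aaa, Z)
  read a, top Z: go to q_1, push YZ → (q_1, aa, YZ)
  read a, top Y: go to q_1, push ε → (q_1, a, Z)
  read a, top Z: go to q_1, push YZ → (q_1, ε, YZ)
All input consumed in state q_1 with stack YZ.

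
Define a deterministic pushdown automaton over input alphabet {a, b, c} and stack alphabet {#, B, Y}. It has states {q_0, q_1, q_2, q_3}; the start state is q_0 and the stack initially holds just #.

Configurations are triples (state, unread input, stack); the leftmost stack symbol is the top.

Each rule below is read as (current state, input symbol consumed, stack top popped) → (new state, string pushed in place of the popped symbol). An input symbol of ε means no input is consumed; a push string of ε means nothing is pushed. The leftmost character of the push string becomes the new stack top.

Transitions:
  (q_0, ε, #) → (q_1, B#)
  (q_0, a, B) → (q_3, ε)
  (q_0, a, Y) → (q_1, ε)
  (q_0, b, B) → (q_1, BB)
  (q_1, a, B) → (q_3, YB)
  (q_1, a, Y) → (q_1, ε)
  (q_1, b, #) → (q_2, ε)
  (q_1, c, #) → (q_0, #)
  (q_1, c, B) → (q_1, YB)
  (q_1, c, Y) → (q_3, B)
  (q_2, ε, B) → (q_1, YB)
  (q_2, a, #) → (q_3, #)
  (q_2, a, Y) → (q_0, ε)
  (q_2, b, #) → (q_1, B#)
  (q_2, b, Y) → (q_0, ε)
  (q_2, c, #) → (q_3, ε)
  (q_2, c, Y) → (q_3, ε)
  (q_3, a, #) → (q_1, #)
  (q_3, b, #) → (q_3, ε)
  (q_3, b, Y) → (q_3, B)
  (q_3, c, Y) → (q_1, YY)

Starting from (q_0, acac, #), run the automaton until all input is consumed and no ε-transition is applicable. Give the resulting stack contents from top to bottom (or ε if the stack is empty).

BB#

(q_0, acac, #) ⊢ (q_1, acac, B#) ⊢ (q_3, cac, YB#) ⊢ (q_1, ac, YYB#) ⊢ (q_1, c, YB#) ⊢ (q_3, ε, BB#)
All input consumed in state q_3 with stack BB#.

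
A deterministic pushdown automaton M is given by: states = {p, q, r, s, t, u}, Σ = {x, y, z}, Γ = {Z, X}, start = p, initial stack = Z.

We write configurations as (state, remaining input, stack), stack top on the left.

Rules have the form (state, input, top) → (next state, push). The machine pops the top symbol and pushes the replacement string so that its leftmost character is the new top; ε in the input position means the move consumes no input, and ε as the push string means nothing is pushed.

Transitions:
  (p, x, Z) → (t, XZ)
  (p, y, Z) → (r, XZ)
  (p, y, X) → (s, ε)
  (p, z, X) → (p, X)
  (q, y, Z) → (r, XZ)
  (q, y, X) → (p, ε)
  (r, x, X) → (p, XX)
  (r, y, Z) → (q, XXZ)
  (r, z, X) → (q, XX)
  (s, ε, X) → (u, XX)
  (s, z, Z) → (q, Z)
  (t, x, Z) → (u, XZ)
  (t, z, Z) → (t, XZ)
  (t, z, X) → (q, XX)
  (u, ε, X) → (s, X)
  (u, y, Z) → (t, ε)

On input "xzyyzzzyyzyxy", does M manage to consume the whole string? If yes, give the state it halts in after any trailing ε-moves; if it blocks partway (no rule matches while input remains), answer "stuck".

(p, xzyyzzzyyzyxy, Z)
  read x, top Z: go to t, push XZ → (t, zyyzzzyyzyxy, XZ)
  read z, top X: go to q, push XX → (q, yyzzzyyzyxy, XXZ)
  read y, top X: go to p, push ε → (p, yzzzyyzyxy, XZ)
  read y, top X: go to s, push ε → (s, zzzyyzyxy, Z)
  read z, top Z: go to q, push Z → (q, zzyyzyxy, Z)
No transition for (q, z, top Z); M blocks with input zzyyzyxy remaining.

stuck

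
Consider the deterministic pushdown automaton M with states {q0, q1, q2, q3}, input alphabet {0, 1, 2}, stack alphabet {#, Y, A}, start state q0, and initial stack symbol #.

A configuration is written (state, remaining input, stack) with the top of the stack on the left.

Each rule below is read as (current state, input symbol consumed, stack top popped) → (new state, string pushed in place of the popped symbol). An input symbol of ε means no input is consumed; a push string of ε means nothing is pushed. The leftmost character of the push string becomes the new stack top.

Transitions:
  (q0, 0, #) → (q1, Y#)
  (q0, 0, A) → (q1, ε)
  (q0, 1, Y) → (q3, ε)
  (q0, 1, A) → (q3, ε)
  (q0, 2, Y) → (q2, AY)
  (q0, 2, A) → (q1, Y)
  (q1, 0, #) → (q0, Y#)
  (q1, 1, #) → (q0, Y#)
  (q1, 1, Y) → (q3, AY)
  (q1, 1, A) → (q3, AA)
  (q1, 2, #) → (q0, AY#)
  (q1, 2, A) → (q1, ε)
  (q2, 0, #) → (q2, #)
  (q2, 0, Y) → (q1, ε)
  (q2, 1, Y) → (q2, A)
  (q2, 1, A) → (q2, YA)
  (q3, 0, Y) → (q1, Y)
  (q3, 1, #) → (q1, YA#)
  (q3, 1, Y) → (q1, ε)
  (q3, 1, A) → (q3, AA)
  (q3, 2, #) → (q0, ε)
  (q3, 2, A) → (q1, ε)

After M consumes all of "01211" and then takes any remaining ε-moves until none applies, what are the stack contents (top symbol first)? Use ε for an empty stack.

(q0, 01211, #)
  read 0, top #: go to q1, push Y# → (q1, 1211, Y#)
  read 1, top Y: go to q3, push AY → (q3, 211, AY#)
  read 2, top A: go to q1, push ε → (q1, 11, Y#)
  read 1, top Y: go to q3, push AY → (q3, 1, AY#)
  read 1, top A: go to q3, push AA → (q3, ε, AAY#)
All input consumed in state q3 with stack AAY#.

AAY#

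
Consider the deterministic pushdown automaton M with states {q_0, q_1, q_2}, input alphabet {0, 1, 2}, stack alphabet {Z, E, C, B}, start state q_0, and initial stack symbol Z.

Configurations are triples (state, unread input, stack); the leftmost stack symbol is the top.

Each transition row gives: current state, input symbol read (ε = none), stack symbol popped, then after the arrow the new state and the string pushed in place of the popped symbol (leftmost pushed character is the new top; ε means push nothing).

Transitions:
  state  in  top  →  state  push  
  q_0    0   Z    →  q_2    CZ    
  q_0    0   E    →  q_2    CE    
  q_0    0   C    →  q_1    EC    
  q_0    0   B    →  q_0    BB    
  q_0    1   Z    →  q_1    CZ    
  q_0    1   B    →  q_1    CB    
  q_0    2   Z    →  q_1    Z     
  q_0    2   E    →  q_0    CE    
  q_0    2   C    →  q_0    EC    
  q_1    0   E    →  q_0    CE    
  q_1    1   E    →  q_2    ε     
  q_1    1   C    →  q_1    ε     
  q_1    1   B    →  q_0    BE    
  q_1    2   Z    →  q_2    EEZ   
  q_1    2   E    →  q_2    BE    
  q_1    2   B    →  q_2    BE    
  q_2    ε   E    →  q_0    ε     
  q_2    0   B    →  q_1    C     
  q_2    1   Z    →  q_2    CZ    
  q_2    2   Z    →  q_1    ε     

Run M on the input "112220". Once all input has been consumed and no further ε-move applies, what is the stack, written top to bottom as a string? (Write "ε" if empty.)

(q_0, 112220, Z)
  read 1, top Z: go to q_1, push CZ → (q_1, 12220, CZ)
  read 1, top C: go to q_1, push ε → (q_1, 2220, Z)
  read 2, top Z: go to q_2, push EEZ → (q_2, 220, EEZ)
  ε-move, top E: go to q_0, push ε → (q_0, 220, EZ)
  read 2, top E: go to q_0, push CE → (q_0, 20, CEZ)
  read 2, top C: go to q_0, push EC → (q_0, 0, ECEZ)
  read 0, top E: go to q_2, push CE → (q_2, ε, CECEZ)
All input consumed in state q_2 with stack CECEZ.

CECEZ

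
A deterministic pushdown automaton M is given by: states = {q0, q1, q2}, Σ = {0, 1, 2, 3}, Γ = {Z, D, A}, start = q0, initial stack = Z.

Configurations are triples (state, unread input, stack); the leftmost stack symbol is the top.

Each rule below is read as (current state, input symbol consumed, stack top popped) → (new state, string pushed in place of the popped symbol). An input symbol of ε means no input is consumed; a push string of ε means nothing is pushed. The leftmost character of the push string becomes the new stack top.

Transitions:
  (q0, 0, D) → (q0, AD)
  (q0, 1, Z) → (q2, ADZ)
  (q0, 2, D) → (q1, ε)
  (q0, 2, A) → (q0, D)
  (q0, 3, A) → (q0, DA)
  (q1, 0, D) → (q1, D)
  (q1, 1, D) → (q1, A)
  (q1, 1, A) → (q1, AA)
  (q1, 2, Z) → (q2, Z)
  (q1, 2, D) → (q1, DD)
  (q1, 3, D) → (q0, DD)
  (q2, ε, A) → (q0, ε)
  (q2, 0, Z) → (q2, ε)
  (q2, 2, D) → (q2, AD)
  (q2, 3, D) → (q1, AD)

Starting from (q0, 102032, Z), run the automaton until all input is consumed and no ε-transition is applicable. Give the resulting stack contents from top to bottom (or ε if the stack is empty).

(q0, 102032, Z)
  read 1, top Z: go to q2, push ADZ → (q2, 02032, ADZ)
  ε-move, top A: go to q0, push ε → (q0, 02032, DZ)
  read 0, top D: go to q0, push AD → (q0, 2032, ADZ)
  read 2, top A: go to q0, push D → (q0, 032, DDZ)
  read 0, top D: go to q0, push AD → (q0, 32, ADDZ)
  read 3, top A: go to q0, push DA → (q0, 2, DADDZ)
  read 2, top D: go to q1, push ε → (q1, ε, ADDZ)
All input consumed in state q1 with stack ADDZ.

ADDZ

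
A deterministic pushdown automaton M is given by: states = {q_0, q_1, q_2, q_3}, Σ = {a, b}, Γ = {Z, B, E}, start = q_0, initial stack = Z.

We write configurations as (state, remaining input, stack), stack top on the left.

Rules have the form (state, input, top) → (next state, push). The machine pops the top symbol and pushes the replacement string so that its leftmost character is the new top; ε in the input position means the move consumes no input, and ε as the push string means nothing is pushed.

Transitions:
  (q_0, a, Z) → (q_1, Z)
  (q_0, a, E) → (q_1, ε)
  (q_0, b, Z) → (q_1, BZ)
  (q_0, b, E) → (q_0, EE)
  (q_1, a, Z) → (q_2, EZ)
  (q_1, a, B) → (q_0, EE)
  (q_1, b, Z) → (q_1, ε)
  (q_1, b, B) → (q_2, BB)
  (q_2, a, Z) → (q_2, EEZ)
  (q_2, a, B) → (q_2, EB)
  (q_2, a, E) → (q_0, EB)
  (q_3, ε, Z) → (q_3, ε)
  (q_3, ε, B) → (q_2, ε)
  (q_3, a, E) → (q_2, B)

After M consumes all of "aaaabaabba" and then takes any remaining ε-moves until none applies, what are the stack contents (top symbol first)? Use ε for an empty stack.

(q_0, aaaabaabba, Z) ⊢ (q_1, aaabaabba, Z) ⊢ (q_2, aabaabba, EZ) ⊢ (q_0, abaabba, EBZ) ⊢ (q_1, baabba, BZ) ⊢ (q_2, aabba, BBZ) ⊢ (q_2, abba, EBBZ) ⊢ (q_0, bba, EBBBZ) ⊢ (q_0, ba, EEBBBZ) ⊢ (q_0, a, EEEBBBZ) ⊢ (q_1, ε, EEBBBZ)
All input consumed in state q_1 with stack EEBBBZ.

EEBBBZ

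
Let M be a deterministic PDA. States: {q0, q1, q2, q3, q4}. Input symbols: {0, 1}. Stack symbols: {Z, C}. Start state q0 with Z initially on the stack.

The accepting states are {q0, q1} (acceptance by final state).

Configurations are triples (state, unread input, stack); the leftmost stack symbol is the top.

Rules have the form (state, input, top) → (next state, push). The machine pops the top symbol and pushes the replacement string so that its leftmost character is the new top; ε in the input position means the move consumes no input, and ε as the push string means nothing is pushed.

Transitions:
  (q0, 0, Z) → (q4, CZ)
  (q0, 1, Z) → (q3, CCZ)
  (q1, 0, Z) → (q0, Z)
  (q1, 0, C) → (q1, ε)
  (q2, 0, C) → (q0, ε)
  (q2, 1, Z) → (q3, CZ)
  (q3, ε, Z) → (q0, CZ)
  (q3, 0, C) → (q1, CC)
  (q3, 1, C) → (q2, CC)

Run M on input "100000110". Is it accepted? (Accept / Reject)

Accept

(q0, 100000110, Z)
  read 1, top Z: go to q3, push CCZ → (q3, 00000110, CCZ)
  read 0, top C: go to q1, push CC → (q1, 0000110, CCCZ)
  read 0, top C: go to q1, push ε → (q1, 000110, CCZ)
  read 0, top C: go to q1, push ε → (q1, 00110, CZ)
  read 0, top C: go to q1, push ε → (q1, 0110, Z)
  read 0, top Z: go to q0, push Z → (q0, 110, Z)
  read 1, top Z: go to q3, push CCZ → (q3, 10, CCZ)
  read 1, top C: go to q2, push CC → (q2, 0, CCCZ)
  read 0, top C: go to q0, push ε → (q0, ε, CCZ)
All input consumed; state q0 ∈ F.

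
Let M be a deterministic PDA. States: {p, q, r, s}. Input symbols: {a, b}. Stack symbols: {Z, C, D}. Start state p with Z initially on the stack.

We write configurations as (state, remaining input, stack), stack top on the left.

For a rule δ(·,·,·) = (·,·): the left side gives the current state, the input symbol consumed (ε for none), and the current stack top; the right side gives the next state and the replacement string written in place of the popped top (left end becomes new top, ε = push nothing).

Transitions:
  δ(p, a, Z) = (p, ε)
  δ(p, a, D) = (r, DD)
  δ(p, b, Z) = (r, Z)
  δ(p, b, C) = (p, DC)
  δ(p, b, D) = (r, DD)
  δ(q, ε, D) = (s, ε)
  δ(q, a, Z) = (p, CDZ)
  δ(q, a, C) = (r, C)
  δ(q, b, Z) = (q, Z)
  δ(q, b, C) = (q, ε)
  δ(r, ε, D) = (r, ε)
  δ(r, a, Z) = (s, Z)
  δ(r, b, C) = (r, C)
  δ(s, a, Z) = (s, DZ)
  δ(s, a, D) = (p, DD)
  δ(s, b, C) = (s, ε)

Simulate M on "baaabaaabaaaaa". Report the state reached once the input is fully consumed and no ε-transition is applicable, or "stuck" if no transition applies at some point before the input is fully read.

s

(p, baaabaaabaaaaa, Z)
  read b, top Z: go to r, push Z → (r, aaabaaabaaaaa, Z)
  read a, top Z: go to s, push Z → (s, aabaaabaaaaa, Z)
  read a, top Z: go to s, push DZ → (s, abaaabaaaaa, DZ)
  read a, top D: go to p, push DD → (p, baaabaaaaa, DDZ)
  read b, top D: go to r, push DD → (r, aaabaaaaa, DDDZ)
  ε-move, top D: go to r, push ε → (r, aaabaaaaa, DDZ)
  ε-move, top D: go to r, push ε → (r, aaabaaaaa, DZ)
  ε-move, top D: go to r, push ε → (r, aaabaaaaa, Z)
  read a, top Z: go to s, push Z → (s, aabaaaaa, Z)
  read a, top Z: go to s, push DZ → (s, abaaaaa, DZ)
  read a, top D: go to p, push DD → (p, baaaaa, DDZ)
  read b, top D: go to r, push DD → (r, aaaaa, DDDZ)
  ε-move, top D: go to r, push ε → (r, aaaaa, DDZ)
  ε-move, top D: go to r, push ε → (r, aaaaa, DZ)
  ε-move, top D: go to r, push ε → (r, aaaaa, Z)
  read a, top Z: go to s, push Z → (s, aaaa, Z)
  read a, top Z: go to s, push DZ → (s, aaa, DZ)
  read a, top D: go to p, push DD → (p, aa, DDZ)
  read a, top D: go to r, push DD → (r, a, DDDZ)
  ε-move, top D: go to r, push ε → (r, a, DDZ)
  ε-move, top D: go to r, push ε → (r, a, DZ)
  ε-move, top D: go to r, push ε → (r, a, Z)
  read a, top Z: go to s, push Z → (s, ε, Z)
All input consumed; M is in state s.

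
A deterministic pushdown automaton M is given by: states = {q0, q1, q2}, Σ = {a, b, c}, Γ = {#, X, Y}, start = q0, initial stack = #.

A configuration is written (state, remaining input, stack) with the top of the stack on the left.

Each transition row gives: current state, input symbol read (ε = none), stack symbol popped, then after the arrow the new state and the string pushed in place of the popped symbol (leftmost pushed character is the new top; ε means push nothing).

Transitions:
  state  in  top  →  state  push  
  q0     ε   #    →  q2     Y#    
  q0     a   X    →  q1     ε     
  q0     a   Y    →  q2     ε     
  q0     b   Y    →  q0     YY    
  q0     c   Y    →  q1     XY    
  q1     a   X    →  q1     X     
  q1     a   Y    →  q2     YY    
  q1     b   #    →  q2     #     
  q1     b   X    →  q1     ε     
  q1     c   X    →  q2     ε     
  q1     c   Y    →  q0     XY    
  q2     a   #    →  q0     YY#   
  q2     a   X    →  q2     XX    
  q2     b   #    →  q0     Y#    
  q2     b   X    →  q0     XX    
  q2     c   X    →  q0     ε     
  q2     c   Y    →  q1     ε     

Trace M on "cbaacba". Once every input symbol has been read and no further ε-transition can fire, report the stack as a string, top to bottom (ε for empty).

(q0, cbaacba, #)
  ε-move, top #: go to q2, push Y# → (q2, cbaacba, Y#)
  read c, top Y: go to q1, push ε → (q1, baacba, #)
  read b, top #: go to q2, push # → (q2, aacba, #)
  read a, top #: go to q0, push YY# → (q0, acba, YY#)
  read a, top Y: go to q2, push ε → (q2, cba, Y#)
  read c, top Y: go to q1, push ε → (q1, ba, #)
  read b, top #: go to q2, push # → (q2, a, #)
  read a, top #: go to q0, push YY# → (q0, ε, YY#)
All input consumed in state q0 with stack YY#.

YY#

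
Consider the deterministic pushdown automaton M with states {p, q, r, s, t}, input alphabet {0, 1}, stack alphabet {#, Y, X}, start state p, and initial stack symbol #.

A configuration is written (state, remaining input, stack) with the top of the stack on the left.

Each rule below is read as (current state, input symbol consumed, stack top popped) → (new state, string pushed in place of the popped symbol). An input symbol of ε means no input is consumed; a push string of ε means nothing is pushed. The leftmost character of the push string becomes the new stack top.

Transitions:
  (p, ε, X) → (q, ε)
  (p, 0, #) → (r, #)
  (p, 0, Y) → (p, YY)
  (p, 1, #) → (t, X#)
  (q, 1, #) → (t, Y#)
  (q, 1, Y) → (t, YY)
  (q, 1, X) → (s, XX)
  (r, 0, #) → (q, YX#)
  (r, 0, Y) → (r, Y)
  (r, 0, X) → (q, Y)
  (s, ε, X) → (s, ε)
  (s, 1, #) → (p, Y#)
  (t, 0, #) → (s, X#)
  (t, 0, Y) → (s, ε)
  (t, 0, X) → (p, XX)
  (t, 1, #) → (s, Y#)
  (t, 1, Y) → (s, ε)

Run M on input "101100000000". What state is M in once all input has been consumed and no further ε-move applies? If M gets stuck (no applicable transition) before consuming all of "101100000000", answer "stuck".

(p, 101100000000, #)
  read 1, top #: go to t, push X# → (t, 01100000000, X#)
  read 0, top X: go to p, push XX → (p, 1100000000, XX#)
  ε-move, top X: go to q, push ε → (q, 1100000000, X#)
  read 1, top X: go to s, push XX → (s, 100000000, XX#)
  ε-move, top X: go to s, push ε → (s, 100000000, X#)
  ε-move, top X: go to s, push ε → (s, 100000000, #)
  read 1, top #: go to p, push Y# → (p, 00000000, Y#)
  read 0, top Y: go to p, push YY → (p, 0000000, YY#)
  read 0, top Y: go to p, push YY → (p, 000000, YYY#)
  read 0, top Y: go to p, push YY → (p, 00000, YYYY#)
  read 0, top Y: go to p, push YY → (p, 0000, YYYYY#)
  read 0, top Y: go to p, push YY → (p, 000, YYYYYY#)
  read 0, top Y: go to p, push YY → (p, 00, YYYYYYY#)
  read 0, top Y: go to p, push YY → (p, 0, YYYYYYYY#)
  read 0, top Y: go to p, push YY → (p, ε, YYYYYYYYY#)
All input consumed; M is in state p.

p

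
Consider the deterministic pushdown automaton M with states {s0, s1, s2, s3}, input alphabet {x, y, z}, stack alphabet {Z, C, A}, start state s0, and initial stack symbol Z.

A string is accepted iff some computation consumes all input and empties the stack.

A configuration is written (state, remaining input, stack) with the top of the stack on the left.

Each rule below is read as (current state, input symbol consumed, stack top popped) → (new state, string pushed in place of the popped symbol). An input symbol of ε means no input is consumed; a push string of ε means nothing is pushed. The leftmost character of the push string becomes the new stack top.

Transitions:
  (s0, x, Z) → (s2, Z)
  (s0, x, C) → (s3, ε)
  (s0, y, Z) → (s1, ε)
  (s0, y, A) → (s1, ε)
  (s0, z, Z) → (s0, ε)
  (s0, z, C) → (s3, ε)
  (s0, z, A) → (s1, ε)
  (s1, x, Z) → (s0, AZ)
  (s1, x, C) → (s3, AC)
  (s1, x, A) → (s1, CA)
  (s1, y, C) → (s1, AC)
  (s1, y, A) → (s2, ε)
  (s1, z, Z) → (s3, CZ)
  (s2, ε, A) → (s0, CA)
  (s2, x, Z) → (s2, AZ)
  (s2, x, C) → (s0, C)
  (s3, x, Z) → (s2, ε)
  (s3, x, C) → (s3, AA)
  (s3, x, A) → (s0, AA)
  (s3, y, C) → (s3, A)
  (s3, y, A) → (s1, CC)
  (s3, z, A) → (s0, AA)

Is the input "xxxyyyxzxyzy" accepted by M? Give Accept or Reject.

(s0, xxxyyyxzxyzy, Z) ⊢ (s2, xxyyyxzxyzy, Z) ⊢ (s2, xyyyxzxyzy, AZ) ⊢ (s0, xyyyxzxyzy, CAZ) ⊢ (s3, yyyxzxyzy, AZ) ⊢ (s1, yyxzxyzy, CCZ) ⊢ (s1, yxzxyzy, ACCZ) ⊢ (s2, xzxyzy, CCZ) ⊢ (s0, zxyzy, CCZ) ⊢ (s3, xyzy, CZ) ⊢ (s3, yzy, AAZ) ⊢ (s1, zy, CCAZ)
No transition applies at (s1, zy, CCAZ); input not fully consumed.

Reject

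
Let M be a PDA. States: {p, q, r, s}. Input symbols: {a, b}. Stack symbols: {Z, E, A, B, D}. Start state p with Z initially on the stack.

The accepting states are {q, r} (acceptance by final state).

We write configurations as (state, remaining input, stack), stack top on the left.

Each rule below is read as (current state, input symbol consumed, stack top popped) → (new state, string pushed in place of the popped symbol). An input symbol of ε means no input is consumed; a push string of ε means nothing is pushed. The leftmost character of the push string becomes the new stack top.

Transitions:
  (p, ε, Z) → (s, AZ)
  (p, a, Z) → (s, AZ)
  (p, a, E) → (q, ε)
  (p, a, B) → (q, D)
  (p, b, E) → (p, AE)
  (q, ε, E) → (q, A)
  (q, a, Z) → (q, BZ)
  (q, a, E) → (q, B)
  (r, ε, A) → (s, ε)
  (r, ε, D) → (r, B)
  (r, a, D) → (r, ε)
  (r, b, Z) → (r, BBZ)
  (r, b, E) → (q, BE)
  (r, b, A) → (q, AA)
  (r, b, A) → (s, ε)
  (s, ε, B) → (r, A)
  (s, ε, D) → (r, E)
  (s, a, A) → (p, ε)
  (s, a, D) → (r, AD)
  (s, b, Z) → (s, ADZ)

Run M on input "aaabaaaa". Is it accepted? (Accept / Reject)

Reject

No computation consumes all input and reaches a final state.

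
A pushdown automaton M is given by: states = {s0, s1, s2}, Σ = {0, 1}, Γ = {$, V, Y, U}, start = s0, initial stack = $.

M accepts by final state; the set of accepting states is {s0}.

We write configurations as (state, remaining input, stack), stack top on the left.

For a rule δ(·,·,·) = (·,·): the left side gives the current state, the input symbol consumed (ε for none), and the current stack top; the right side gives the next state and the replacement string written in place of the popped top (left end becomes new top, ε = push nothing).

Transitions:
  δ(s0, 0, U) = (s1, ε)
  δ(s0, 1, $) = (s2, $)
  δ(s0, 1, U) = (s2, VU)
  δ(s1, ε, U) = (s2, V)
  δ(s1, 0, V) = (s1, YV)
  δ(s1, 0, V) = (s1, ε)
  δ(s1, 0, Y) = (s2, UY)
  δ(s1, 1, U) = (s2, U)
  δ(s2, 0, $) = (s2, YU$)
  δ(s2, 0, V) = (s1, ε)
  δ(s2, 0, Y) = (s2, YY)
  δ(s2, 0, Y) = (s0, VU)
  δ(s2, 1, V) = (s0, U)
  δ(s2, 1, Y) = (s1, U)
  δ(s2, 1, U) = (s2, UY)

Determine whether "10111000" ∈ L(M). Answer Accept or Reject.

Reject

No computation consumes all input and reaches a final state.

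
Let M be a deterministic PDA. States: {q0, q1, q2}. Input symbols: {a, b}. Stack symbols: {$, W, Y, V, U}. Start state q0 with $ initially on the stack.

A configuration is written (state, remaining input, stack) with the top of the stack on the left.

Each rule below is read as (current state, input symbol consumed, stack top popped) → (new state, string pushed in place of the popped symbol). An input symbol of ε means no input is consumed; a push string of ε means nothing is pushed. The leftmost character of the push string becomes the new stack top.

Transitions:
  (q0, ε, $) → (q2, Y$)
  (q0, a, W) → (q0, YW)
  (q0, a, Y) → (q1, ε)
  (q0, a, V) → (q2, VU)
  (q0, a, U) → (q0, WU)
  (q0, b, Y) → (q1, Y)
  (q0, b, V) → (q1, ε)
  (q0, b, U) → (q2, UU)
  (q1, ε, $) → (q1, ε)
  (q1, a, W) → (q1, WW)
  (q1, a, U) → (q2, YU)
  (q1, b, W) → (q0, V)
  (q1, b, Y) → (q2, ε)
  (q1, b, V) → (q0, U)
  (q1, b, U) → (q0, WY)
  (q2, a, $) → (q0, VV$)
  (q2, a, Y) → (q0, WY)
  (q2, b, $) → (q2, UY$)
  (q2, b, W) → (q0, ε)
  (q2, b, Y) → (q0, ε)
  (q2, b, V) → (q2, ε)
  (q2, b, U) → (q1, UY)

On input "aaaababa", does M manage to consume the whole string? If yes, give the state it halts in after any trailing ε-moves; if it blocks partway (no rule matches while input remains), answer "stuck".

(q0, aaaababa, $)
  ε-move, top $: go to q2, push Y$ → (q2, aaaababa, Y$)
  read a, top Y: go to q0, push WY → (q0, aaababa, WY$)
  read a, top W: go to q0, push YW → (q0, aababa, YWY$)
  read a, top Y: go to q1, push ε → (q1, ababa, WY$)
  read a, top W: go to q1, push WW → (q1, baba, WWY$)
  read b, top W: go to q0, push V → (q0, aba, VWY$)
  read a, top V: go to q2, push VU → (q2, ba, VUWY$)
  read b, top V: go to q2, push ε → (q2, a, UWY$)
No transition for (q2, a, top U); M blocks with input a remaining.

stuck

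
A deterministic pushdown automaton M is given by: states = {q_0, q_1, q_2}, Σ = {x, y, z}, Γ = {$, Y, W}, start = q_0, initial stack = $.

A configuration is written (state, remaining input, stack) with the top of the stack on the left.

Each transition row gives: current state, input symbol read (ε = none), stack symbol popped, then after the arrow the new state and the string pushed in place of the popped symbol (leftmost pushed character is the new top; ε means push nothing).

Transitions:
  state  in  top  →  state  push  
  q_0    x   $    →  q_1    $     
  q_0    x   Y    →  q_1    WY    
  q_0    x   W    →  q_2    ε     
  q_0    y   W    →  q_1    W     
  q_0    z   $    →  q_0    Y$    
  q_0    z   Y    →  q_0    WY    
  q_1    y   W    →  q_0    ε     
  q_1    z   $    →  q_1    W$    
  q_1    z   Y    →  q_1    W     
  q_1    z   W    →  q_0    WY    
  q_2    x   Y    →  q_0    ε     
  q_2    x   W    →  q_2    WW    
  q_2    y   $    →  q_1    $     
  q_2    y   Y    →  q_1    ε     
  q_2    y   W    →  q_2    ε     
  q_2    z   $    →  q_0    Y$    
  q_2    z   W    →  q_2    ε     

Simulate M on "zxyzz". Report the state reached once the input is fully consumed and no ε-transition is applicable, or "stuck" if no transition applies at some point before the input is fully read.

stuck

(q_0, zxyzz, $) ⊢ (q_0, xyzz, Y$) ⊢ (q_1, yzz, WY$) ⊢ (q_0, zz, Y$) ⊢ (q_0, z, WY$)
No transition for (q_0, z, top W); M blocks with input z remaining.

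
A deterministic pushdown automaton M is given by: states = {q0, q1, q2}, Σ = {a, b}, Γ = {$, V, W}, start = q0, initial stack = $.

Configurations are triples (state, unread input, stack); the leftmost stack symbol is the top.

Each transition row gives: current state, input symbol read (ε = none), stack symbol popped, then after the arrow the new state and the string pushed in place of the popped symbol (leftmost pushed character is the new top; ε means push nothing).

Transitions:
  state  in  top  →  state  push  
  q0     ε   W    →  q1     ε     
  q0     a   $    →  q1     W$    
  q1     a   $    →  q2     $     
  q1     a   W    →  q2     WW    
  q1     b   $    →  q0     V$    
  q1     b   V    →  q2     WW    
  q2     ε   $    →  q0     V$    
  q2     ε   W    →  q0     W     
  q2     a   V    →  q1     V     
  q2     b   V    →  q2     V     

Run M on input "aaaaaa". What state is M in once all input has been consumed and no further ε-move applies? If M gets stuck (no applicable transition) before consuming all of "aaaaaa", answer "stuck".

(q0, aaaaaa, $)
  read a, top $: go to q1, push W$ → (q1, aaaaa, W$)
  read a, top W: go to q2, push WW → (q2, aaaa, WW$)
  ε-move, top W: go to q0, push W → (q0, aaaa, WW$)
  ε-move, top W: go to q1, push ε → (q1, aaaa, W$)
  read a, top W: go to q2, push WW → (q2, aaa, WW$)
  ε-move, top W: go to q0, push W → (q0, aaa, WW$)
  ε-move, top W: go to q1, push ε → (q1, aaa, W$)
  read a, top W: go to q2, push WW → (q2, aa, WW$)
  ε-move, top W: go to q0, push W → (q0, aa, WW$)
  ε-move, top W: go to q1, push ε → (q1, aa, W$)
  read a, top W: go to q2, push WW → (q2, a, WW$)
  ε-move, top W: go to q0, push W → (q0, a, WW$)
  ε-move, top W: go to q1, push ε → (q1, a, W$)
  read a, top W: go to q2, push WW → (q2, ε, WW$)
  ε-move, top W: go to q0, push W → (q0, ε, WW$)
  ε-move, top W: go to q1, push ε → (q1, ε, W$)
All input consumed; M is in state q1.

q1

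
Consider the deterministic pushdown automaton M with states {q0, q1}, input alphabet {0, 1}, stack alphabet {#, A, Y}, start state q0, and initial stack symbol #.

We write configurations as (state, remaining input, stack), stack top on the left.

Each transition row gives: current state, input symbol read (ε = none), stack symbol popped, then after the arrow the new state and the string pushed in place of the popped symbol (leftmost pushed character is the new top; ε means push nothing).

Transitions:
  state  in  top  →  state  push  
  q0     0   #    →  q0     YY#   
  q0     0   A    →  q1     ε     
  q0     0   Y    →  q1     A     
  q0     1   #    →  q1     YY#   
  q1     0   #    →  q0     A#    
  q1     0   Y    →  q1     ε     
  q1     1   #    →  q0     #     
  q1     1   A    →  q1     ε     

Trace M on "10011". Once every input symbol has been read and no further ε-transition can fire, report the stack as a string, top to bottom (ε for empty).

YY#

(q0, 10011, #)
  read 1, top #: go to q1, push YY# → (q1, 0011, YY#)
  read 0, top Y: go to q1, push ε → (q1, 011, Y#)
  read 0, top Y: go to q1, push ε → (q1, 11, #)
  read 1, top #: go to q0, push # → (q0, 1, #)
  read 1, top #: go to q1, push YY# → (q1, ε, YY#)
All input consumed in state q1 with stack YY#.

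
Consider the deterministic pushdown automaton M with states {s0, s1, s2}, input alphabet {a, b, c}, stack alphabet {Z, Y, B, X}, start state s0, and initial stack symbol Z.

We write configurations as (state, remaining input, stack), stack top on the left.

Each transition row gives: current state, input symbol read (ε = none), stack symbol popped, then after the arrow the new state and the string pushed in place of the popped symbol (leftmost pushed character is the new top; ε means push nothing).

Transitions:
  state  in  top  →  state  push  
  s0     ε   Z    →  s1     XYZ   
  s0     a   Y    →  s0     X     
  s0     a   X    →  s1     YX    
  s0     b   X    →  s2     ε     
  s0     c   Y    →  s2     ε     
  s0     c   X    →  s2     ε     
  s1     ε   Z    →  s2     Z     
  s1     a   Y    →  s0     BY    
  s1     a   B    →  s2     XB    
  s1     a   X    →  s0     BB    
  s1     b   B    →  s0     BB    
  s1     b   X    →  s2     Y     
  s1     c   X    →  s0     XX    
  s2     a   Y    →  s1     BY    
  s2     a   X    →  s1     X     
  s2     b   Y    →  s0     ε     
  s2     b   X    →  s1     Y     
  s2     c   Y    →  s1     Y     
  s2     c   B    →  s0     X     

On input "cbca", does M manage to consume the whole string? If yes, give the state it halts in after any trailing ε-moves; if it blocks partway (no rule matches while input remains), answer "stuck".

(s0, cbca, Z)
  ε-move, top Z: go to s1, push XYZ → (s1, cbca, XYZ)
  read c, top X: go to s0, push XX → (s0, bca, XXYZ)
  read b, top X: go to s2, push ε → (s2, ca, XYZ)
No transition for (s2, c, top X); M blocks with input ca remaining.

stuck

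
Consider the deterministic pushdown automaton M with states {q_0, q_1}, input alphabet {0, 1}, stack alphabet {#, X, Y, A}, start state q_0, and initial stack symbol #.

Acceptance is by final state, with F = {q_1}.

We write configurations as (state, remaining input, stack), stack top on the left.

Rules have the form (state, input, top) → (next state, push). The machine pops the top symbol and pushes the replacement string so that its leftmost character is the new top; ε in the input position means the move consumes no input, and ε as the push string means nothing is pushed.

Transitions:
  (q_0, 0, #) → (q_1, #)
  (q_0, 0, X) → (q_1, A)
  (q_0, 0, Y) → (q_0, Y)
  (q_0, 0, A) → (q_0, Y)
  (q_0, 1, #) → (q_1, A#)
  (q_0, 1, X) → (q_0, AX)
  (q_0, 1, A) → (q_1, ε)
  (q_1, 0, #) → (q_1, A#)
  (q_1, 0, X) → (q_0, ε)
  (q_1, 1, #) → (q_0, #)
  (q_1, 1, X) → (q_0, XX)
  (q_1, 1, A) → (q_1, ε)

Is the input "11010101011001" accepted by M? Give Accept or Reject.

Accept

(q_0, 11010101011001, #)
  read 1, top #: go to q_1, push A# → (q_1, 1010101011001, A#)
  read 1, top A: go to q_1, push ε → (q_1, 010101011001, #)
  read 0, top #: go to q_1, push A# → (q_1, 10101011001, A#)
  read 1, top A: go to q_1, push ε → (q_1, 0101011001, #)
  read 0, top #: go to q_1, push A# → (q_1, 101011001, A#)
  read 1, top A: go to q_1, push ε → (q_1, 01011001, #)
  read 0, top #: go to q_1, push A# → (q_1, 1011001, A#)
  read 1, top A: go to q_1, push ε → (q_1, 011001, #)
  read 0, top #: go to q_1, push A# → (q_1, 11001, A#)
  read 1, top A: go to q_1, push ε → (q_1, 1001, #)
  read 1, top #: go to q_0, push # → (q_0, 001, #)
  read 0, top #: go to q_1, push # → (q_1, 01, #)
  read 0, top #: go to q_1, push A# → (q_1, 1, A#)
  read 1, top A: go to q_1, push ε → (q_1, ε, #)
All input consumed; state q_1 ∈ F.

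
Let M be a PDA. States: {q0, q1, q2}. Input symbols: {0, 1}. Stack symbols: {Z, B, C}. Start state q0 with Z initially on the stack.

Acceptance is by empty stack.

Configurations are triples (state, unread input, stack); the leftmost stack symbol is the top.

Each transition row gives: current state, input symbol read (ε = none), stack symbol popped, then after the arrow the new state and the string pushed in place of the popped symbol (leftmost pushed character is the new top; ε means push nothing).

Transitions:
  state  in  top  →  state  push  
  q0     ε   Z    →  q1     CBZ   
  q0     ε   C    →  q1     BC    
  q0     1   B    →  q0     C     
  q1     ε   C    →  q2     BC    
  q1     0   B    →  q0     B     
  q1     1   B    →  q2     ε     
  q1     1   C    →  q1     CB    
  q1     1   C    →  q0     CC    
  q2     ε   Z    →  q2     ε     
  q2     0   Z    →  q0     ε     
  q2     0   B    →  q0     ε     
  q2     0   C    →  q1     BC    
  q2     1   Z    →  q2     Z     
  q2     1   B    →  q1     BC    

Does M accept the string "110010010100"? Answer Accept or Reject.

No computation consumes all input and empties the stack.

Reject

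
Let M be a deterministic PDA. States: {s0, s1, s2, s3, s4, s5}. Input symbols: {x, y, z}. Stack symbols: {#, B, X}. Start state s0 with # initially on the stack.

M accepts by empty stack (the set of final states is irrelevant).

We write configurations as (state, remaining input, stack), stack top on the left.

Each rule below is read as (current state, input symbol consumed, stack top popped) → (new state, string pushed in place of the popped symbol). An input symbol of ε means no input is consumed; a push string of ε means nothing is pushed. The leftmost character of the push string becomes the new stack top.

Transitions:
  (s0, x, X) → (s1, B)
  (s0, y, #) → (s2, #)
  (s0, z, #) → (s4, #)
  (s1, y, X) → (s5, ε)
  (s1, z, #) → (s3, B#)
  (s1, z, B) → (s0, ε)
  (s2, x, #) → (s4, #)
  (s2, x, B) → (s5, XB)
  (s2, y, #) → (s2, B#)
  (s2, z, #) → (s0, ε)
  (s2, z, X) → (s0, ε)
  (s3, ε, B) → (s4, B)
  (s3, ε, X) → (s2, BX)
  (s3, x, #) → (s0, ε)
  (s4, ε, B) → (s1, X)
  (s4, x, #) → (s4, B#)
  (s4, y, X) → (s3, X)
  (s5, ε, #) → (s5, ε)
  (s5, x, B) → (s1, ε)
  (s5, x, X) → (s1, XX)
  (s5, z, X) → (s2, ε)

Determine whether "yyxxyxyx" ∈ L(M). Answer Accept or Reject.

(s0, yyxxyxyx, #)
  read y, top #: go to s2, push # → (s2, yxxyxyx, #)
  read y, top #: go to s2, push B# → (s2, xxyxyx, B#)
  read x, top B: go to s5, push XB → (s5, xyxyx, XB#)
  read x, top X: go to s1, push XX → (s1, yxyx, XXB#)
  read y, top X: go to s5, push ε → (s5, xyx, XB#)
  read x, top X: go to s1, push XX → (s1, yx, XXB#)
  read y, top X: go to s5, push ε → (s5, x, XB#)
  read x, top X: go to s1, push XX → (s1, ε, XXB#)
All input consumed; stack is XXB#, not empty, and no further ε-move applies.

Reject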